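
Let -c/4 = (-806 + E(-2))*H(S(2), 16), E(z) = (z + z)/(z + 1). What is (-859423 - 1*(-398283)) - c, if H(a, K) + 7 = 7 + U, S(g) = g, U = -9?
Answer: -432268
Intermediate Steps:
H(a, K) = -9 (H(a, K) = -7 + (7 - 9) = -7 - 2 = -9)
E(z) = 2*z/(1 + z) (E(z) = (2*z)/(1 + z) = 2*z/(1 + z))
c = -28872 (c = -4*(-806 + 2*(-2)/(1 - 2))*(-9) = -4*(-806 + 2*(-2)/(-1))*(-9) = -4*(-806 + 2*(-2)*(-1))*(-9) = -4*(-806 + 4)*(-9) = -(-3208)*(-9) = -4*7218 = -28872)
(-859423 - 1*(-398283)) - c = (-859423 - 1*(-398283)) - 1*(-28872) = (-859423 + 398283) + 28872 = -461140 + 28872 = -432268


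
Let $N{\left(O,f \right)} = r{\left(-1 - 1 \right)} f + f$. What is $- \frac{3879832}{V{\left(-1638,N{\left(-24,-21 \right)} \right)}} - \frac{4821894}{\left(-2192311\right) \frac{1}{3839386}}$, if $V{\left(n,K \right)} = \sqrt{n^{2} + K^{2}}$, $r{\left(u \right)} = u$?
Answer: $\frac{1683010210644}{199301} - \frac{3879832 \sqrt{6085}}{127785} \approx 8.4422 \cdot 10^{6}$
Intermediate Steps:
$N{\left(O,f \right)} = - f$ ($N{\left(O,f \right)} = \left(-1 - 1\right) f + f = - 2 f + f = - f$)
$V{\left(n,K \right)} = \sqrt{K^{2} + n^{2}}$
$- \frac{3879832}{V{\left(-1638,N{\left(-24,-21 \right)} \right)}} - \frac{4821894}{\left(-2192311\right) \frac{1}{3839386}} = - \frac{3879832}{\sqrt{\left(\left(-1\right) \left(-21\right)\right)^{2} + \left(-1638\right)^{2}}} - \frac{4821894}{\left(-2192311\right) \frac{1}{3839386}} = - \frac{3879832}{\sqrt{21^{2} + 2683044}} - \frac{4821894}{\left(-2192311\right) \frac{1}{3839386}} = - \frac{3879832}{\sqrt{441 + 2683044}} - \frac{4821894}{- \frac{2192311}{3839386}} = - \frac{3879832}{\sqrt{2683485}} - - \frac{1683010210644}{199301} = - \frac{3879832}{21 \sqrt{6085}} + \frac{1683010210644}{199301} = - 3879832 \frac{\sqrt{6085}}{127785} + \frac{1683010210644}{199301} = - \frac{3879832 \sqrt{6085}}{127785} + \frac{1683010210644}{199301} = \frac{1683010210644}{199301} - \frac{3879832 \sqrt{6085}}{127785}$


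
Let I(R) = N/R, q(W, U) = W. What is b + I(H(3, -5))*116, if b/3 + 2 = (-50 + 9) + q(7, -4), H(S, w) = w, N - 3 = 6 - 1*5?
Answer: -1004/5 ≈ -200.80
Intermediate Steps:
N = 4 (N = 3 + (6 - 1*5) = 3 + (6 - 5) = 3 + 1 = 4)
b = -108 (b = -6 + 3*((-50 + 9) + 7) = -6 + 3*(-41 + 7) = -6 + 3*(-34) = -6 - 102 = -108)
I(R) = 4/R
b + I(H(3, -5))*116 = -108 + (4/(-5))*116 = -108 + (4*(-1/5))*116 = -108 - 4/5*116 = -108 - 464/5 = -1004/5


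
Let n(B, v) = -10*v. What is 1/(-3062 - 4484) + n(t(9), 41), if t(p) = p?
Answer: -3093861/7546 ≈ -410.00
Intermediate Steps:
1/(-3062 - 4484) + n(t(9), 41) = 1/(-3062 - 4484) - 10*41 = 1/(-7546) - 410 = -1/7546 - 410 = -3093861/7546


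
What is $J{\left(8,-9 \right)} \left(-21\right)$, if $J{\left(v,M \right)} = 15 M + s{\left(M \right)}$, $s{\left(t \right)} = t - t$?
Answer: $2835$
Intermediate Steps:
$s{\left(t \right)} = 0$
$J{\left(v,M \right)} = 15 M$ ($J{\left(v,M \right)} = 15 M + 0 = 15 M$)
$J{\left(8,-9 \right)} \left(-21\right) = 15 \left(-9\right) \left(-21\right) = \left(-135\right) \left(-21\right) = 2835$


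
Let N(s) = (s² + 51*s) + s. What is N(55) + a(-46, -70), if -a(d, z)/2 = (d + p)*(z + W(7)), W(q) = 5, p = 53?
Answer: 6795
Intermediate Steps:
a(d, z) = -2*(5 + z)*(53 + d) (a(d, z) = -2*(d + 53)*(z + 5) = -2*(53 + d)*(5 + z) = -2*(5 + z)*(53 + d))
N(s) = s² + 52*s
N(55) + a(-46, -70) = 55*(52 + 55) + (-530 - 106*(-70) - 10*(-46) - 2*(-46)*(-70)) = 55*107 + (-530 + 7420 + 460 - 6440) = 5885 + 910 = 6795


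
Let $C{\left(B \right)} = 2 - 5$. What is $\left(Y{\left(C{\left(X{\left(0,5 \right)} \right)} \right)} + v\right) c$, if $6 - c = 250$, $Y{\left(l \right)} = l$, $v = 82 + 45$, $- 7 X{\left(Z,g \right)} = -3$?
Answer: $-30256$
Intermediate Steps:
$X{\left(Z,g \right)} = \frac{3}{7}$ ($X{\left(Z,g \right)} = \left(- \frac{1}{7}\right) \left(-3\right) = \frac{3}{7}$)
$C{\left(B \right)} = -3$ ($C{\left(B \right)} = 2 - 5 = -3$)
$v = 127$
$c = -244$ ($c = 6 - 250 = -244$)
$\left(Y{\left(C{\left(X{\left(0,5 \right)} \right)} \right)} + v\right) c = \left(-3 + 127\right) \left(-244\right) = 124 \left(-244\right) = -30256$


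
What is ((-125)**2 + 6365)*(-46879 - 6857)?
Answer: -1181654640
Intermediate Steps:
((-125)**2 + 6365)*(-46879 - 6857) = (15625 + 6365)*(-53736) = 21990*(-53736) = -1181654640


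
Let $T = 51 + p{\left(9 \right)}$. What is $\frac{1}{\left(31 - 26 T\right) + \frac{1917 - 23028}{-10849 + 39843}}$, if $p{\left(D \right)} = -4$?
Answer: $- \frac{28994}{34552965} \approx -0.00083912$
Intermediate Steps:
$T = 47$ ($T = 51 - 4 = 47$)
$\frac{1}{\left(31 - 26 T\right) + \frac{1917 - 23028}{-10849 + 39843}} = \frac{1}{\left(31 - 1222\right) + \frac{1917 - 23028}{-10849 + 39843}} = \frac{1}{\left(31 - 1222\right) - \frac{21111}{28994}} = \frac{1}{-1191 - \frac{21111}{28994}} = \frac{1}{- \frac{34552965}{28994}} = - \frac{28994}{34552965}$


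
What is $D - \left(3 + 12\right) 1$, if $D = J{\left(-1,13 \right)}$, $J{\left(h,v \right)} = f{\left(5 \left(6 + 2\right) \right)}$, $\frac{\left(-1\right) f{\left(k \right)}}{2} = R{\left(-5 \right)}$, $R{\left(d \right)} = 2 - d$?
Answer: $-29$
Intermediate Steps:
$f{\left(k \right)} = -14$ ($f{\left(k \right)} = - 2 \left(2 - -5\right) = - 2 \left(2 + 5\right) = \left(-2\right) 7 = -14$)
$J{\left(h,v \right)} = -14$
$D = -14$
$D - \left(3 + 12\right) 1 = -14 - \left(3 + 12\right) 1 = -14 - 15 \cdot 1 = -14 - 15 = -29$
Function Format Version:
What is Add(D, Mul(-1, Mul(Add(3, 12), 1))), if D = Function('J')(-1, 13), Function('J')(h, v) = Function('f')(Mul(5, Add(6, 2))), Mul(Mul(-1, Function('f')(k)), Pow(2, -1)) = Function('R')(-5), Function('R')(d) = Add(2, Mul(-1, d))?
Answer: -29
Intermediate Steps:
Function('f')(k) = -14 (Function('f')(k) = Mul(-2, Add(2, Mul(-1, -5))) = Mul(-2, Add(2, 5)) = Mul(-2, 7) = -14)
Function('J')(h, v) = -14
D = -14
Add(D, Mul(-1, Mul(Add(3, 12), 1))) = Add(-14, Mul(-1, Mul(Add(3, 12), 1))) = Add(-14, Mul(-1, Mul(15, 1))) = Add(-14, Mul(-1, 15)) = Add(-14, -15) = -29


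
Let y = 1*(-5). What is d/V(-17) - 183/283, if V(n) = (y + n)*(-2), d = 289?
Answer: 73735/12452 ≈ 5.9215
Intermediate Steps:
y = -5
V(n) = 10 - 2*n (V(n) = (-5 + n)*(-2) = 10 - 2*n)
d/V(-17) - 183/283 = 289/(10 - 2*(-17)) - 183/283 = 289/(10 + 34) - 183*1/283 = 289/44 - 183/283 = 73735/12452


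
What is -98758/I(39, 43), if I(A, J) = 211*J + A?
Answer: -737/68 ≈ -10.838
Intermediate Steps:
I(A, J) = A + 211*J
-98758/I(39, 43) = -98758/(39 + 211*43) = -98758/(39 + 9073) = -98758/9112 = -98758*1/9112 = -737/68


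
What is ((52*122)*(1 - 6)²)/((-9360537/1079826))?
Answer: -57086801200/3120179 ≈ -18296.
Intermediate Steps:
((52*122)*(1 - 6)²)/((-9360537/1079826)) = (6344*(-5)²)/((-9360537*1/1079826)) = (6344*25)/(-3120179/359942) = 158600*(-359942/3120179) = -57086801200/3120179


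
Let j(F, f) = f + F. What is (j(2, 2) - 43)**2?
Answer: 1521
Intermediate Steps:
j(F, f) = F + f
(j(2, 2) - 43)**2 = ((2 + 2) - 43)**2 = (4 - 43)**2 = (-39)**2 = 1521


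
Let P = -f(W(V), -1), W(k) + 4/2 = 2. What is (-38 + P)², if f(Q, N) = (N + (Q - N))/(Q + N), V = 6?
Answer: 1444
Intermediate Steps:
W(k) = 0 (W(k) = -2 + 2 = 0)
f(Q, N) = Q/(N + Q)
P = 0 (P = -0/(-1 + 0) = -0/(-1) = -0*(-1) = -1*0 = 0)
(-38 + P)² = (-38 + 0)² = (-38)² = 1444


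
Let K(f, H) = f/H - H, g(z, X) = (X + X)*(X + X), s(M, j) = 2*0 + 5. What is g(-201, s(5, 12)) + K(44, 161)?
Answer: -9777/161 ≈ -60.727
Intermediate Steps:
s(M, j) = 5 (s(M, j) = 0 + 5 = 5)
g(z, X) = 4*X**2 (g(z, X) = (2*X)*(2*X) = 4*X**2)
K(f, H) = -H + f/H
g(-201, s(5, 12)) + K(44, 161) = 4*5**2 + (-1*161 + 44/161) = 4*25 + (-161 + 44*(1/161)) = 100 + (-161 + 44/161) = 100 - 25877/161 = -9777/161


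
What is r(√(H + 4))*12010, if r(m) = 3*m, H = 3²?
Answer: 36030*√13 ≈ 1.2991e+5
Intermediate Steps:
H = 9
r(√(H + 4))*12010 = (3*√(9 + 4))*12010 = (3*√13)*12010 = 36030*√13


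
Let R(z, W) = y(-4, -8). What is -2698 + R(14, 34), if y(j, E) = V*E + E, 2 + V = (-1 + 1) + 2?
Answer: -2706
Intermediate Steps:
V = 0 (V = -2 + ((-1 + 1) + 2) = -2 + (0 + 2) = -2 + 2 = 0)
y(j, E) = E (y(j, E) = 0*E + E = 0 + E = E)
R(z, W) = -8
-2698 + R(14, 34) = -2698 - 8 = -2706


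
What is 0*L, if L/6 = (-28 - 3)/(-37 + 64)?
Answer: 0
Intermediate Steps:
L = -62/9 (L = 6*((-28 - 3)/(-37 + 64)) = 6*(-31/27) = -62/9 ≈ -6.8889)
0*L = 0*(-62/9) = 0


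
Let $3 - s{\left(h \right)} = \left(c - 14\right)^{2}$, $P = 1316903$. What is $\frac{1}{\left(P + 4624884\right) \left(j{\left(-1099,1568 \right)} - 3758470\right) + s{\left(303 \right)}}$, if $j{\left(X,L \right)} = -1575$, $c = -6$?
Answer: $- \frac{1}{22341386500812} \approx -4.476 \cdot 10^{-14}$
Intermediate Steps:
$s{\left(h \right)} = -397$ ($s{\left(h \right)} = 3 - \left(-6 - 14\right)^{2} = 3 - \left(-20\right)^{2} = 3 - 400 = -397$)
$\frac{1}{\left(P + 4624884\right) \left(j{\left(-1099,1568 \right)} - 3758470\right) + s{\left(303 \right)}} = \frac{1}{\left(1316903 + 4624884\right) \left(-1575 - 3758470\right) - 397} = \frac{1}{5941787 \left(-3760045\right) - 397} = \frac{1}{-22341386500415 - 397} = \frac{1}{-22341386500812} = - \frac{1}{22341386500812}$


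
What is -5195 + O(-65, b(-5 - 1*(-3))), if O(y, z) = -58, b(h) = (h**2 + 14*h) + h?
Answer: -5253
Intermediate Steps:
b(h) = h**2 + 15*h
-5195 + O(-65, b(-5 - 1*(-3))) = -5195 - 58 = -5253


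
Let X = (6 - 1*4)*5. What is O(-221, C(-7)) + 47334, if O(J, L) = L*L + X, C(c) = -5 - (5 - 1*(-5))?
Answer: 47569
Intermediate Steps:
C(c) = -15 (C(c) = -5 - (5 + 5) = -5 - 1*10 = -5 - 10 = -15)
X = 10 (X = (6 - 4)*5 = 2*5 = 10)
O(J, L) = 10 + L**2 (O(J, L) = L*L + 10 = L**2 + 10 = 10 + L**2)
O(-221, C(-7)) + 47334 = (10 + (-15)**2) + 47334 = (10 + 225) + 47334 = 235 + 47334 = 47569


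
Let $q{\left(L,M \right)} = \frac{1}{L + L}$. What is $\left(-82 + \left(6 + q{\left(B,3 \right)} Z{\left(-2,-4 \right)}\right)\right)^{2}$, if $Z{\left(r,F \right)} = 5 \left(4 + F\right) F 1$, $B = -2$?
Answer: $5776$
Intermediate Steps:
$q{\left(L,M \right)} = \frac{1}{2 L}$
$Z{\left(r,F \right)} = 5 F \left(4 + F\right)$ ($Z{\left(r,F \right)} = 5 F \left(4 + F\right) 1 = 5 F \left(4 + F\right)$)
$\left(-82 + \left(6 + q{\left(B,3 \right)} Z{\left(-2,-4 \right)}\right)\right)^{2} = \left(-82 + \left(6 + \frac{1}{2 \left(-2\right)} 5 \left(-4\right) \left(4 - 4\right)\right)\right)^{2} = \left(-82 + \left(6 + \frac{1}{2} \left(- \frac{1}{2}\right) 5 \left(-4\right) 0\right)\right)^{2} = \left(-82 + \left(6 - 0\right)\right)^{2} = \left(-82 + \left(6 + 0\right)\right)^{2} = \left(-82 + 6\right)^{2} = \left(-76\right)^{2} = 5776$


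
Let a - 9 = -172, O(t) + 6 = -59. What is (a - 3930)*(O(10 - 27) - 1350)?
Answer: 5791595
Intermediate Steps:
O(t) = -65 (O(t) = -6 - 59 = -65)
a = -163 (a = 9 - 172 = -163)
(a - 3930)*(O(10 - 27) - 1350) = (-163 - 3930)*(-65 - 1350) = -4093*(-1415) = 5791595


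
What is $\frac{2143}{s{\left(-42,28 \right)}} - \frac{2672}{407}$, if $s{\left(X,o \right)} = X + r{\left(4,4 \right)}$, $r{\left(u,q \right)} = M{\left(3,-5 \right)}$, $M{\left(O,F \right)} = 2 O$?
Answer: $- \frac{968393}{14652} \approx -66.093$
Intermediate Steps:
$r{\left(u,q \right)} = 6$ ($r{\left(u,q \right)} = 2 \cdot 3 = 6$)
$s{\left(X,o \right)} = 6 + X$ ($s{\left(X,o \right)} = X + 6 = 6 + X$)
$\frac{2143}{s{\left(-42,28 \right)}} - \frac{2672}{407} = \frac{2143}{6 - 42} - \frac{2672}{407} = \frac{2143}{-36} - \frac{2672}{407} = 2143 \left(- \frac{1}{36}\right) - \frac{2672}{407} = - \frac{2143}{36} - \frac{2672}{407} = - \frac{968393}{14652}$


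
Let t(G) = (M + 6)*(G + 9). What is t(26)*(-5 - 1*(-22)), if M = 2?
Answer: 4760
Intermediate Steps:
t(G) = 72 + 8*G (t(G) = (2 + 6)*(G + 9) = 8*(9 + G) = 72 + 8*G)
t(26)*(-5 - 1*(-22)) = (72 + 8*26)*(-5 - 1*(-22)) = (72 + 208)*(-5 + 22) = 280*17 = 4760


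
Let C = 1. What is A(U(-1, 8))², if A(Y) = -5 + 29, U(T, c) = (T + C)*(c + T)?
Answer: 576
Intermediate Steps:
U(T, c) = (1 + T)*(T + c) (U(T, c) = (T + 1)*(c + T) = (1 + T)*(T + c))
A(Y) = 24
A(U(-1, 8))² = 24² = 576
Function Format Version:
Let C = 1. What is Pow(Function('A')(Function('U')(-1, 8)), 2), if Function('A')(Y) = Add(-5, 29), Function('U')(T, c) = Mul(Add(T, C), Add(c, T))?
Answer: 576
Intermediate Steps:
Function('U')(T, c) = Mul(Add(1, T), Add(T, c)) (Function('U')(T, c) = Mul(Add(T, 1), Add(c, T)) = Mul(Add(1, T), Add(T, c)))
Function('A')(Y) = 24
Pow(Function('A')(Function('U')(-1, 8)), 2) = Pow(24, 2) = 576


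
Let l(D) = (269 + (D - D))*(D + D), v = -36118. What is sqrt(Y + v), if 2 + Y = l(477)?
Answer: sqrt(220506) ≈ 469.58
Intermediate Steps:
l(D) = 538*D (l(D) = (269 + 0)*(2*D) = 269*(2*D) = 538*D)
Y = 256624 (Y = -2 + 538*477 = -2 + 256626 = 256624)
sqrt(Y + v) = sqrt(256624 - 36118) = sqrt(220506)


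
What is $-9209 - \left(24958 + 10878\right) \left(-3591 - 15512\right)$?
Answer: $684565899$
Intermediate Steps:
$-9209 - \left(24958 + 10878\right) \left(-3591 - 15512\right) = -9209 - 35836 \left(-19103\right) = -9209 - -684575108 = -9209 + 684575108 = 684565899$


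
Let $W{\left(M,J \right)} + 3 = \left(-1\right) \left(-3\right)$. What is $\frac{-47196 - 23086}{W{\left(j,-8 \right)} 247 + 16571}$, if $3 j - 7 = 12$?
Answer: $- \frac{70282}{16571} \approx -4.2413$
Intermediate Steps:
$j = \frac{19}{3}$ ($j = \frac{7}{3} + \frac{1}{3} \cdot 12 = \frac{7}{3} + 4 = \frac{19}{3} \approx 6.3333$)
$W{\left(M,J \right)} = 0$ ($W{\left(M,J \right)} = -3 - -3 = -3 + 3 = 0$)
$\frac{-47196 - 23086}{W{\left(j,-8 \right)} 247 + 16571} = \frac{-47196 - 23086}{0 \cdot 247 + 16571} = - \frac{70282}{0 + 16571} = - \frac{70282}{16571}$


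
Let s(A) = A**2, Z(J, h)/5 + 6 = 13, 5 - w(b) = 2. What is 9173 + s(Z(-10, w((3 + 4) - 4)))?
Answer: 10398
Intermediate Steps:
w(b) = 3 (w(b) = 5 - 1*2 = 5 - 2 = 3)
Z(J, h) = 35 (Z(J, h) = -30 + 5*13 = -30 + 65 = 35)
9173 + s(Z(-10, w((3 + 4) - 4))) = 9173 + 35**2 = 9173 + 1225 = 10398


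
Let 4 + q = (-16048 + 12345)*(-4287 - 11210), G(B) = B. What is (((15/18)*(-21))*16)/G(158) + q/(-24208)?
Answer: -266872629/112496 ≈ -2372.3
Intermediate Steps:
q = 57385387 (q = -4 + (-16048 + 12345)*(-4287 - 11210) = -4 - 3703*(-15497) = -4 + 57385391 = 57385387)
(((15/18)*(-21))*16)/G(158) + q/(-24208) = (((15/18)*(-21))*16)/158 + 57385387/(-24208) = (((15*(1/18))*(-21))*16)*(1/158) + 57385387*(-1/24208) = (((5/6)*(-21))*16)*(1/158) - 3375611/1424 = -35/2*16*(1/158) - 3375611/1424 = -280*1/158 - 3375611/1424 = -140/79 - 3375611/1424 = -266872629/112496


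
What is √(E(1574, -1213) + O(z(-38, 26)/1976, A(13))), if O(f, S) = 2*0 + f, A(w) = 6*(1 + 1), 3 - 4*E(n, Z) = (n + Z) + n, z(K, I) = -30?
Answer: I*√117873093/494 ≈ 21.978*I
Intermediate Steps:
E(n, Z) = ¾ - n/2 - Z/4 (E(n, Z) = ¾ - ((n + Z) + n)/4 = ¾ - ((Z + n) + n)/4 = ¾ - (Z + 2*n)/4 = ¾ + (-n/2 - Z/4) = ¾ - n/2 - Z/4)
A(w) = 12 (A(w) = 6*2 = 12)
O(f, S) = f (O(f, S) = 0 + f = f)
√(E(1574, -1213) + O(z(-38, 26)/1976, A(13))) = √((¾ - ½*1574 - ¼*(-1213)) - 30/1976) = √((¾ - 787 + 1213/4) - 30*1/1976) = √(-483 - 15/988) = √(-477219/988) = I*√117873093/494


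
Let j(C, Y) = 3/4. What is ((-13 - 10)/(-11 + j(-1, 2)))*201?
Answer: 18492/41 ≈ 451.02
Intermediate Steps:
j(C, Y) = 3/4 (j(C, Y) = 3*(1/4) = 3/4)
((-13 - 10)/(-11 + j(-1, 2)))*201 = ((-13 - 10)/(-11 + 3/4))*201 = -23/(-41/4)*201 = -23*(-4/41)*201 = (92/41)*201 = 18492/41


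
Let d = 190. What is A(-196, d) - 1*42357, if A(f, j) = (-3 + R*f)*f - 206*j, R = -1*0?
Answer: -80909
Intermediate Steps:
R = 0
A(f, j) = -206*j - 3*f (A(f, j) = (-3 + 0*f)*f - 206*j = (-3 + 0)*f - 206*j = -3*f - 206*j = -206*j - 3*f)
A(-196, d) - 1*42357 = (-206*190 - 3*(-196)) - 1*42357 = (-39140 + 588) - 42357 = -38552 - 42357 = -80909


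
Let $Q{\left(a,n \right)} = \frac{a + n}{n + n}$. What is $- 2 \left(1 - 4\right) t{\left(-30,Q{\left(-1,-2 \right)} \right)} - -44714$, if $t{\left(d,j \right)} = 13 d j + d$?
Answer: $42779$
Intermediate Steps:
$Q{\left(a,n \right)} = \frac{a + n}{2 n}$
$t{\left(d,j \right)} = d + 13 d j$ ($t{\left(d,j \right)} = 13 d j + d = d + 13 d j$)
$- 2 \left(1 - 4\right) t{\left(-30,Q{\left(-1,-2 \right)} \right)} - -44714 = - 2 \left(1 - 4\right) \left(- 30 \left(1 + 13 \frac{-1 - 2}{2 \left(-2\right)}\right)\right) - -44714 = \left(-2\right) \left(-3\right) \left(- 30 \left(1 + 13 \cdot \frac{1}{2} \left(- \frac{1}{2}\right) \left(-3\right)\right)\right) + 44714 = 6 \left(- 30 \left(1 + 13 \cdot \frac{3}{4}\right)\right) + 44714 = 6 \left(- 30 \left(1 + \frac{39}{4}\right)\right) + 44714 = 6 \left(\left(-30\right) \frac{43}{4}\right) + 44714 = 6 \left(- \frac{645}{2}\right) + 44714 = -1935 + 44714 = 42779$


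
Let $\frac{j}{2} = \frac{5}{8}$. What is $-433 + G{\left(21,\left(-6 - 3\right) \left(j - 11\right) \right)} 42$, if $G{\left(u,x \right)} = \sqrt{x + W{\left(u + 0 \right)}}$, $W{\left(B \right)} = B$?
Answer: $-433 + 21 \sqrt{435} \approx 4.9897$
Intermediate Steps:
$j = \frac{5}{4}$ ($j = 2 \cdot \frac{5}{8} = \frac{5}{4} \approx 1.25$)
$G{\left(u,x \right)} = \sqrt{u + x}$ ($G{\left(u,x \right)} = \sqrt{x + \left(u + 0\right)} = \sqrt{x + u} = \sqrt{u + x}$)
$-433 + G{\left(21,\left(-6 - 3\right) \left(j - 11\right) \right)} 42 = -433 + \sqrt{21 + \left(-6 - 3\right) \left(\frac{5}{4} - 11\right)} 42 = -433 + \sqrt{21 - - \frac{351}{4}} \cdot 42 = -433 + \sqrt{21 + \frac{351}{4}} \cdot 42 = -433 + \sqrt{\frac{435}{4}} \cdot 42 = -433 + \frac{\sqrt{435}}{2} \cdot 42 = -433 + 21 \sqrt{435}$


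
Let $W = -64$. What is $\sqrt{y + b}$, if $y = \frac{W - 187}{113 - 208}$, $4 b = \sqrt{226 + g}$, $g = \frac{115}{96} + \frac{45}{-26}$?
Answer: $\frac{\sqrt{2321167680 + 703950 \sqrt{21947874}}}{29640} \approx 2.529$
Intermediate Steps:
$g = - \frac{665}{1248}$ ($g = 115 \cdot \frac{1}{96} + 45 \left(- \frac{1}{26}\right) = \frac{115}{96} - \frac{45}{26} = - \frac{665}{1248} \approx -0.53285$)
$b = \frac{\sqrt{21947874}}{1248}$ ($b = \frac{\sqrt{226 - \frac{665}{1248}}}{4} = \frac{\sqrt{\frac{281383}{1248}}}{4} = \frac{\frac{1}{312} \sqrt{21947874}}{4} = \frac{\sqrt{21947874}}{1248} \approx 3.7539$)
$y = \frac{251}{95}$ ($y = \frac{-64 - 187}{113 - 208} = - \frac{251}{-95} = \left(-251\right) \left(- \frac{1}{95}\right) = \frac{251}{95} \approx 2.6421$)
$\sqrt{y + b} = \sqrt{\frac{251}{95} + \frac{\sqrt{21947874}}{1248}}$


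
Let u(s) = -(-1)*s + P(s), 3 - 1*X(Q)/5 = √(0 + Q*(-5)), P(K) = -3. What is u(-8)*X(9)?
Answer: -165 + 165*I*√5 ≈ -165.0 + 368.95*I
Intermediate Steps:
X(Q) = 15 - 5*√5*√(-Q) (X(Q) = 15 - 5*√(0 + Q*(-5)) = 15 - 5*√(0 - 5*Q) = 15 - 5*√5*√(-Q))
u(s) = -3 + s (u(s) = -(-1)*s - 3 = s - 3 = -3 + s)
u(-8)*X(9) = (-3 - 8)*(15 - 5*√5*√(-1*9)) = -11*(15 - 5*√5*√(-9)) = -11*(15 - 5*√5*3*I) = -11*(15 - 15*I*√5) = -165 + 165*I*√5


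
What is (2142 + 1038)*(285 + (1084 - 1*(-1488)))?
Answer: 9085260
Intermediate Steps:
(2142 + 1038)*(285 + (1084 - 1*(-1488))) = 3180*(285 + (1084 + 1488)) = 3180*(285 + 2572) = 3180*2857 = 9085260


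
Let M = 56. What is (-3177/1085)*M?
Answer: -25416/155 ≈ -163.97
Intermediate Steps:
(-3177/1085)*M = -3177/1085*56 = -25416/155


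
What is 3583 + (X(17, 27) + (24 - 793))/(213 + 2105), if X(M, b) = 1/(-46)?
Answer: 382012749/106628 ≈ 3582.7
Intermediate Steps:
X(M, b) = -1/46
3583 + (X(17, 27) + (24 - 793))/(213 + 2105) = 3583 + (-1/46 + (24 - 793))/(213 + 2105) = 3583 + (-1/46 - 769)/2318 = 3583 - 35375/46*1/2318 = 3583 - 35375/106628 = 382012749/106628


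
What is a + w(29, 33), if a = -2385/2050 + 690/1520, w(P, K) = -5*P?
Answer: -4540307/31160 ≈ -145.71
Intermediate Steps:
a = -22107/31160 (a = -2385*1/2050 + 690*(1/1520) = -477/410 + 69/152 = -22107/31160 ≈ -0.70947)
a + w(29, 33) = -22107/31160 - 5*29 = -22107/31160 - 145 = -4540307/31160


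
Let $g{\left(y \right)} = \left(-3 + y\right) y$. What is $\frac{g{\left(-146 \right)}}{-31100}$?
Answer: $- \frac{10877}{15550} \approx -0.69949$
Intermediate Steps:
$g{\left(y \right)} = y \left(-3 + y\right)$
$\frac{g{\left(-146 \right)}}{-31100} = \frac{\left(-146\right) \left(-3 - 146\right)}{-31100} = \left(-146\right) \left(-149\right) \left(- \frac{1}{31100}\right) = 21754 \left(- \frac{1}{31100}\right) = - \frac{10877}{15550}$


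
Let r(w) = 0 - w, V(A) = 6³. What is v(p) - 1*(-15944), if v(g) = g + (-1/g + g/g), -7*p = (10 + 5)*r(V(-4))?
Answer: 372130151/22680 ≈ 16408.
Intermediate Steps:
V(A) = 216
r(w) = -w
p = 3240/7 (p = -(10 + 5)*(-1*216)/7 = -15*(-216)/7 = -⅐*(-3240) = 3240/7 ≈ 462.86)
v(g) = 1 + g - 1/g (v(g) = g + (-1/g + 1) = g + (1 - 1/g) = 1 + g - 1/g)
v(p) - 1*(-15944) = (1 + 3240/7 - 1/3240/7) - 1*(-15944) = (1 + 3240/7 - 1*7/3240) + 15944 = (1 + 3240/7 - 7/3240) + 15944 = 10520231/22680 + 15944 = 372130151/22680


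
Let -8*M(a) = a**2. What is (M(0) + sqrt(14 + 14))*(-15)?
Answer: -30*sqrt(7) ≈ -79.373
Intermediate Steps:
M(a) = -a**2/8
(M(0) + sqrt(14 + 14))*(-15) = (-1/8*0**2 + sqrt(14 + 14))*(-15) = (-1/8*0 + sqrt(28))*(-15) = (0 + 2*sqrt(7))*(-15) = (2*sqrt(7))*(-15) = -30*sqrt(7)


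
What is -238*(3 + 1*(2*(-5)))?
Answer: 1666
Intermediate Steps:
-238*(3 + 1*(2*(-5))) = -238*(3 + 1*(-10)) = -238*(3 - 10) = -238*(-7) = 1666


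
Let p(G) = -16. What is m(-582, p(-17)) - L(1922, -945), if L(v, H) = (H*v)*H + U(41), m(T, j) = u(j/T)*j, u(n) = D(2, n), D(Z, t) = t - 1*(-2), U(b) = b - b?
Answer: -499470677990/291 ≈ -1.7164e+9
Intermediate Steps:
U(b) = 0
D(Z, t) = 2 + t (D(Z, t) = t + 2 = 2 + t)
u(n) = 2 + n
m(T, j) = j*(2 + j/T) (m(T, j) = (2 + j/T)*j = j*(2 + j/T))
L(v, H) = v*H² (L(v, H) = (H*v)*H + 0 = v*H² + 0 = v*H²)
m(-582, p(-17)) - L(1922, -945) = -16*(-16 + 2*(-582))/(-582) - 1922*(-945)² = -16*(-1/582)*(-16 - 1164) - 1922*893025 = -16*(-1/582)*(-1180) - 1*1716394050 = -9440/291 - 1716394050 = -499470677990/291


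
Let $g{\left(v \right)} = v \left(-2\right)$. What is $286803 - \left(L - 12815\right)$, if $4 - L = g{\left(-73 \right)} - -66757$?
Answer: $366517$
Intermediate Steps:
$g{\left(v \right)} = - 2 v$
$L = -66899$ ($L = 4 - \left(\left(-2\right) \left(-73\right) - -66757\right) = 4 - \left(146 + 66757\right) = 4 - 66903 = -66899$)
$286803 - \left(L - 12815\right) = 286803 - \left(-66899 - 12815\right) = 286803 - -79714 = 286803 + 79714 = 366517$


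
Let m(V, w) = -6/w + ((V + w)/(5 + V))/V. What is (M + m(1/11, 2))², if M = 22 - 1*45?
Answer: 1447209/3136 ≈ 461.48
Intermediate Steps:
M = -23 (M = 22 - 45 = -23)
m(V, w) = -6/w + (V + w)/(V*(5 + V)) (m(V, w) = -6/w + ((V + w)/(5 + V))/V = -6/w + (V + w)/(V*(5 + V)))
(M + m(1/11, 2))² = (-23 + (2² - 30/11 - 6*(1/11)² + 2/11)/(1/11*2*(5 + 1/11)))² = (-23 + (½)*(4 - 30*1/11 - 6*(1/11)² + (1/11)*2)/((1/11)*(5 + 1/11)))² = (-23 + 11*(½)*(4 - 30/11 - 6*1/121 + 2/11)/(56/11))² = (-23 + 11*(½)*(11/56)*(4 - 30/11 - 6/121 + 2/11))² = (-23 + 11*(½)*(11/56)*(170/121))² = (-23 + 85/56)² = (-1203/56)² = 1447209/3136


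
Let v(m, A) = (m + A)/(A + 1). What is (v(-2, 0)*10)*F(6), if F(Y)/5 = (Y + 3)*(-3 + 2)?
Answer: 900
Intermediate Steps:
F(Y) = -15 - 5*Y (F(Y) = 5*((Y + 3)*(-3 + 2)) = 5*((3 + Y)*(-1)) = 5*(-3 - Y) = -15 - 5*Y)
v(m, A) = (A + m)/(1 + A)
(v(-2, 0)*10)*F(6) = (((0 - 2)/(1 + 0))*10)*(-15 - 5*6) = ((-2/1)*10)*(-15 - 30) = ((1*(-2))*10)*(-45) = -2*10*(-45) = -20*(-45) = 900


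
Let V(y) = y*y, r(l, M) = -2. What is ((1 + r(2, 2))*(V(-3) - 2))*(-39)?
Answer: 273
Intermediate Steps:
V(y) = y²
((1 + r(2, 2))*(V(-3) - 2))*(-39) = ((1 - 2)*((-3)² - 2))*(-39) = -(9 - 2)*(-39) = -1*7*(-39) = -7*(-39) = 273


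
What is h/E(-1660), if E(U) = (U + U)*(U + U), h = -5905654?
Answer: -2952827/5511200 ≈ -0.53579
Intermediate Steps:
E(U) = 4*U**2 (E(U) = (2*U)*(2*U) = 4*U**2)
h/E(-1660) = -5905654/(4*(-1660)**2) = -5905654/(4*2755600) = -5905654/11022400 = -5905654*1/11022400 = -2952827/5511200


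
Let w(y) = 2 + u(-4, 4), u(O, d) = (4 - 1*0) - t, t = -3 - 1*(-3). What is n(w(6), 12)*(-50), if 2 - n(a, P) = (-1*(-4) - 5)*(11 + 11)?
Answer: -1200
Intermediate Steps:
t = 0 (t = -3 + 3 = 0)
u(O, d) = 4 (u(O, d) = (4 - 1*0) - 1*0 = (4 + 0) + 0 = 4 + 0 = 4)
w(y) = 6 (w(y) = 2 + 4 = 6)
n(a, P) = 24 (n(a, P) = 2 - (-1*(-4) - 5)*(11 + 11) = 2 - (4 - 5)*22 = 2 - (-1)*22 = 2 - 1*(-22) = 2 + 22 = 24)
n(w(6), 12)*(-50) = 24*(-50) = -1200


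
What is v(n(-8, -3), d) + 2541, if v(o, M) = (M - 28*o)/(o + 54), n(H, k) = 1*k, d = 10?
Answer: 129685/51 ≈ 2542.8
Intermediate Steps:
n(H, k) = k
v(o, M) = (M - 28*o)/(54 + o)
v(n(-8, -3), d) + 2541 = (10 - 28*(-3))/(54 - 3) + 2541 = (10 + 84)/51 + 2541 = (1/51)*94 + 2541 = 94/51 + 2541 = 129685/51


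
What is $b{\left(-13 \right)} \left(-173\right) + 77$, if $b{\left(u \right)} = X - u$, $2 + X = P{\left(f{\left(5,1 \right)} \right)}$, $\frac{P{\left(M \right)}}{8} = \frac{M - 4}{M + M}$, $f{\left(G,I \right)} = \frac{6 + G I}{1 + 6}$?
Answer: $- \frac{8322}{11} \approx -756.54$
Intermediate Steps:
$f{\left(G,I \right)} = \frac{6}{7} + \frac{G I}{7}$ ($f{\left(G,I \right)} = \frac{6 + G I}{7} = \left(6 + G I\right) \frac{1}{7} = \frac{6}{7} + \frac{G I}{7}$)
$P{\left(M \right)} = \frac{4 \left(-4 + M\right)}{M}$ ($P{\left(M \right)} = 8 \frac{M - 4}{M + M} = 8 \frac{-4 + M}{2 M} = \frac{4 \left(-4 + M\right)}{M}$)
$X = - \frac{90}{11}$ ($X = -2 + \left(4 - \frac{16}{\frac{6}{7} + \frac{1}{7} \cdot 5 \cdot 1}\right) = -2 + \left(4 - \frac{16}{\frac{6}{7} + \frac{5}{7}}\right) = -2 + \left(4 - \frac{16}{\frac{11}{7}}\right) = -2 + \left(4 - \frac{112}{11}\right) = -2 - \frac{68}{11} = - \frac{90}{11} \approx -8.1818$)
$b{\left(u \right)} = - \frac{90}{11} - u$
$b{\left(-13 \right)} \left(-173\right) + 77 = \left(- \frac{90}{11} - -13\right) \left(-173\right) + 77 = \left(- \frac{90}{11} + 13\right) \left(-173\right) + 77 = \frac{53}{11} \left(-173\right) + 77 = - \frac{9169}{11} + 77 = - \frac{8322}{11}$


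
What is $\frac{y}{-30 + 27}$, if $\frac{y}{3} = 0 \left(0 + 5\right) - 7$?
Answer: $7$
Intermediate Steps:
$y = -21$ ($y = 3 \left(0 \left(0 + 5\right) - 7\right) = 3 \left(0 \cdot 5 - 7\right) = 3 \left(0 - 7\right) = 3 \left(-7\right) = -21$)
$\frac{y}{-30 + 27} = \frac{1}{-30 + 27} \left(-21\right) = \frac{1}{-3} \left(-21\right) = \left(- \frac{1}{3}\right) \left(-21\right) = 7$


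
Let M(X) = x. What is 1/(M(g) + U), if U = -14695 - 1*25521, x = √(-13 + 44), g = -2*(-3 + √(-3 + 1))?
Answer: -40216/1617326625 - √31/1617326625 ≈ -2.4869e-5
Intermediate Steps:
g = 6 - 2*I*√2 (g = -2*(-3 + √(-2)) = -2*(-3 + I*√2) = 6 - 2*I*√2 ≈ 6.0 - 2.8284*I)
x = √31 ≈ 5.5678
M(X) = √31
U = -40216 (U = -14695 - 25521 = -40216)
1/(M(g) + U) = 1/(√31 - 40216) = 1/(-40216 + √31)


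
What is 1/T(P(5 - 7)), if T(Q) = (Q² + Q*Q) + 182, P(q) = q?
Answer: 1/190 ≈ 0.0052632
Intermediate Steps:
T(Q) = 182 + 2*Q² (T(Q) = (Q² + Q²) + 182 = 2*Q² + 182 = 182 + 2*Q²)
1/T(P(5 - 7)) = 1/(182 + 2*(5 - 7)²) = 1/(182 + 2*(-2)²) = 1/(182 + 2*4) = 1/(182 + 8) = 1/190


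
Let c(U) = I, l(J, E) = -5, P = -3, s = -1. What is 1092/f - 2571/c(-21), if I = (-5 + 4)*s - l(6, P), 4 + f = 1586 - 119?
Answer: -178801/418 ≈ -427.75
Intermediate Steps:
f = 1463 (f = -4 + (1586 - 119) = -4 + 1467 = 1463)
I = 6 (I = (-5 + 4)*(-1) - 1*(-5) = -1*(-1) + 5 = 1 + 5 = 6)
c(U) = 6
1092/f - 2571/c(-21) = 1092/1463 - 2571/6 = 1092*(1/1463) - 2571*⅙ = 156/209 - 857/2 = -178801/418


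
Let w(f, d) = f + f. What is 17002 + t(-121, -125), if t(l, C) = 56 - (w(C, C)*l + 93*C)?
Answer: -1567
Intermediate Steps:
w(f, d) = 2*f
t(l, C) = 56 - 93*C - 2*C*l (t(l, C) = 56 - ((2*C)*l + 93*C) = 56 - (2*C*l + 93*C) = 56 - (93*C + 2*C*l) = 56 + (-93*C - 2*C*l) = 56 - 93*C - 2*C*l)
17002 + t(-121, -125) = 17002 + (56 - 93*(-125) - 2*(-125)*(-121)) = 17002 + (56 + 11625 - 30250) = 17002 - 18569 = -1567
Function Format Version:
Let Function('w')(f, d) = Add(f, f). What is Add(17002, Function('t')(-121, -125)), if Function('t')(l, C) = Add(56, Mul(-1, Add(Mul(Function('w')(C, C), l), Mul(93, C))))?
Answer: -1567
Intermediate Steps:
Function('w')(f, d) = Mul(2, f)
Function('t')(l, C) = Add(56, Mul(-93, C), Mul(-2, C, l)) (Function('t')(l, C) = Add(56, Mul(-1, Add(Mul(Mul(2, C), l), Mul(93, C)))) = Add(56, Mul(-1, Add(Mul(2, C, l), Mul(93, C)))) = Add(56, Mul(-1, Add(Mul(93, C), Mul(2, C, l)))) = Add(56, Add(Mul(-93, C), Mul(-2, C, l))) = Add(56, Mul(-93, C), Mul(-2, C, l)))
Add(17002, Function('t')(-121, -125)) = Add(17002, Add(56, Mul(-93, -125), Mul(-2, -125, -121))) = Add(17002, Add(56, 11625, -30250)) = Add(17002, -18569) = -1567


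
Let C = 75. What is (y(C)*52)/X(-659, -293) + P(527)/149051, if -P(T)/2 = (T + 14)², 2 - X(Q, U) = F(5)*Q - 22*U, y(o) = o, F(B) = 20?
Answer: -840424883/251001884 ≈ -3.3483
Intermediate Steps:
X(Q, U) = 2 - 20*Q + 22*U (X(Q, U) = 2 - (20*Q - 22*U) = 2 - (-22*U + 20*Q) = 2 + (-20*Q + 22*U) = 2 - 20*Q + 22*U)
P(T) = -2*(14 + T)² (P(T) = -2*(T + 14)² = -2*(14 + T)²)
(y(C)*52)/X(-659, -293) + P(527)/149051 = (75*52)/(2 - 20*(-659) + 22*(-293)) - 2*(14 + 527)²/149051 = 3900/(2 + 13180 - 6446) - 2*541²*(1/149051) = 3900/6736 - 2*292681*(1/149051) = 3900*(1/6736) - 585362*1/149051 = 975/1684 - 585362/149051 = -840424883/251001884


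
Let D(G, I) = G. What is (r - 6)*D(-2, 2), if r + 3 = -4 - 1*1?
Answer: 28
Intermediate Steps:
r = -8 (r = -3 + (-4 - 1*1) = -3 + (-4 - 1) = -3 - 5 = -8)
(r - 6)*D(-2, 2) = (-8 - 6)*(-2) = -14*(-2) = 28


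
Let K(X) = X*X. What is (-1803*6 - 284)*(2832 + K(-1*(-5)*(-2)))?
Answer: -32551064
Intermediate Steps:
K(X) = X**2
(-1803*6 - 284)*(2832 + K(-1*(-5)*(-2))) = (-1803*6 - 284)*(2832 + (-1*(-5)*(-2))**2) = (-10818 - 284)*(2832 + (5*(-2))**2) = -11102*(2832 + (-10)**2) = -11102*(2832 + 100) = -11102*2932 = -32551064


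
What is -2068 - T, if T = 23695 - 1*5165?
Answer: -20598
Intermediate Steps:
T = 18530 (T = 23695 - 5165 = 18530)
-2068 - T = -2068 - 1*18530 = -2068 - 18530 = -20598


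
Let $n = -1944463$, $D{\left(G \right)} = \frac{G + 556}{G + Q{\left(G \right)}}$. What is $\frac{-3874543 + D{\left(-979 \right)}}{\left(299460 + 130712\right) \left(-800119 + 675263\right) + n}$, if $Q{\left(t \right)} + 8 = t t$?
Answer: $\frac{741939338789}{10285258045795306} \approx 7.2136 \cdot 10^{-5}$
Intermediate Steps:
$Q{\left(t \right)} = -8 + t^{2}$ ($Q{\left(t \right)} = -8 + t t = -8 + t^{2}$)
$D{\left(G \right)} = \frac{556 + G}{-8 + G + G^{2}}$ ($D{\left(G \right)} = \frac{G + 556}{G + \left(-8 + G^{2}\right)} = \frac{556 + G}{-8 + G + G^{2}}$)
$\frac{-3874543 + D{\left(-979 \right)}}{\left(299460 + 130712\right) \left(-800119 + 675263\right) + n} = \frac{-3874543 + \frac{556 - 979}{-8 - 979 + \left(-979\right)^{2}}}{\left(299460 + 130712\right) \left(-800119 + 675263\right) - 1944463} = \frac{-3874543 + \frac{1}{-8 - 979 + 958441} \left(-423\right)}{430172 \left(-124856\right) - 1944463} = \frac{-3874543 + \frac{1}{957454} \left(-423\right)}{-53709555232 - 1944463} = \frac{-3874543 + \frac{1}{957454} \left(-423\right)}{-53711499695} = \left(-3874543 - \frac{423}{957454}\right) \left(- \frac{1}{53711499695}\right) = \left(- \frac{3709696693945}{957454}\right) \left(- \frac{1}{53711499695}\right) = \frac{741939338789}{10285258045795306}$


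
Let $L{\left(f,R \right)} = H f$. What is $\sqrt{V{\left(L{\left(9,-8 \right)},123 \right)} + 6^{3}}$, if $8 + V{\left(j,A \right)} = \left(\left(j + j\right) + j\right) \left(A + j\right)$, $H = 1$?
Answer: $2 \sqrt{943} \approx 61.417$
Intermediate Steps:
$L{\left(f,R \right)} = f$ ($L{\left(f,R \right)} = 1 f = f$)
$V{\left(j,A \right)} = -8 + 3 j \left(A + j\right)$ ($V{\left(j,A \right)} = -8 + \left(\left(j + j\right) + j\right) \left(A + j\right) = -8 + \left(2 j + j\right) \left(A + j\right) = -8 + 3 j \left(A + j\right)$)
$\sqrt{V{\left(L{\left(9,-8 \right)},123 \right)} + 6^{3}} = \sqrt{\left(-8 + 3 \cdot 9^{2} + 3 \cdot 123 \cdot 9\right) + 6^{3}} = \sqrt{\left(-8 + 3 \cdot 81 + 3321\right) + 216} = \sqrt{\left(-8 + 243 + 3321\right) + 216} = \sqrt{3556 + 216} = \sqrt{3772} = 2 \sqrt{943}$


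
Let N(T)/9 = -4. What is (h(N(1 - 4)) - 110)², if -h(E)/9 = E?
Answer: 45796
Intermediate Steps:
N(T) = -36 (N(T) = 9*(-4) = -36)
h(E) = -9*E
(h(N(1 - 4)) - 110)² = (-9*(-36) - 110)² = (324 - 110)² = 214² = 45796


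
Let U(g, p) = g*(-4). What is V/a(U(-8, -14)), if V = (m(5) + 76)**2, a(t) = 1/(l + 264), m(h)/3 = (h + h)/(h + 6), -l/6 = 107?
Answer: -283483368/121 ≈ -2.3428e+6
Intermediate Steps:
l = -642 (l = -6*107 = -642)
m(h) = 6*h/(6 + h) (m(h) = 3*((h + h)/(h + 6)) = 3*((2*h)/(6 + h)) = 3*(2*h/(6 + h)) = 6*h/(6 + h))
U(g, p) = -4*g
a(t) = -1/378 (a(t) = 1/(-642 + 264) = 1/(-378) = -1/378)
V = 749956/121 (V = (6*5/(6 + 5) + 76)**2 = (6*5/11 + 76)**2 = (6*5*(1/11) + 76)**2 = (30/11 + 76)**2 = (866/11)**2 = 749956/121 ≈ 6198.0)
V/a(U(-8, -14)) = 749956/(121*(-1/378)) = (749956/121)*(-378) = -283483368/121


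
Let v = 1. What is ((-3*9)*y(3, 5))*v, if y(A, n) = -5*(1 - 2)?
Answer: -135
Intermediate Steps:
y(A, n) = 5 (y(A, n) = -5*(-1) = 5)
((-3*9)*y(3, 5))*v = (-3*9*5)*1 = -27*5*1 = -135*1 = -135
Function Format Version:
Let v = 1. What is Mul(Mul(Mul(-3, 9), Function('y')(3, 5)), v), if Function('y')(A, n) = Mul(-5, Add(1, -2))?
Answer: -135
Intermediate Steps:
Function('y')(A, n) = 5 (Function('y')(A, n) = Mul(-5, -1) = 5)
Mul(Mul(Mul(-3, 9), Function('y')(3, 5)), v) = Mul(Mul(Mul(-3, 9), 5), 1) = Mul(Mul(-27, 5), 1) = Mul(-135, 1) = -135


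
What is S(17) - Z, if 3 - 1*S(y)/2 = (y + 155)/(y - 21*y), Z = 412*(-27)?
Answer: 946136/85 ≈ 11131.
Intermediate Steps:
Z = -11124
S(y) = 6 + (155 + y)/(10*y) (S(y) = 6 - 2*(y + 155)/(y - 21*y) = 6 - 2*(155 + y)/((-20*y)) = 6 - 2*(155 + y)*(-1/(20*y)) = 6 - (-1)*(155 + y)/(10*y) = 6 + (155 + y)/(10*y))
S(17) - Z = (⅒)*(155 + 61*17)/17 - 1*(-11124) = (⅒)*(1/17)*(155 + 1037) + 11124 = (⅒)*(1/17)*1192 + 11124 = 596/85 + 11124 = 946136/85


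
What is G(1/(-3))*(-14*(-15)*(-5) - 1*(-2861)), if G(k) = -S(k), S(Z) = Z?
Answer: 1811/3 ≈ 603.67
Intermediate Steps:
G(k) = -k
G(1/(-3))*(-14*(-15)*(-5) - 1*(-2861)) = (-1/(-3))*(-14*(-15)*(-5) - 1*(-2861)) = (-(-1)/3)*(210*(-5) + 2861) = (-1*(-1/3))*(-1050 + 2861) = (1/3)*1811 = 1811/3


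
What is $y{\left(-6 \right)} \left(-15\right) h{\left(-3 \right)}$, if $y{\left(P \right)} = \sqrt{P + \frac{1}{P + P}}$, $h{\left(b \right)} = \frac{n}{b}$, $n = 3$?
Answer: $\frac{5 i \sqrt{219}}{2} \approx 36.997 i$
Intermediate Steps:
$h{\left(b \right)} = \frac{3}{b}$
$y{\left(P \right)} = \sqrt{P + \frac{1}{2 P}}$
$y{\left(-6 \right)} \left(-15\right) h{\left(-3 \right)} = \frac{\sqrt{\frac{2}{-6} + 4 \left(-6\right)}}{2} \left(-15\right) \frac{3}{-3} = \frac{\sqrt{2 \left(- \frac{1}{6}\right) - 24}}{2} \left(-15\right) 3 \left(- \frac{1}{3}\right) = \frac{\sqrt{- \frac{1}{3} - 24}}{2} \left(-15\right) \left(-1\right) = \frac{\sqrt{- \frac{73}{3}}}{2} \left(-15\right) \left(-1\right) = \frac{\frac{1}{3} i \sqrt{219}}{2} \left(-15\right) \left(-1\right) = \frac{i \sqrt{219}}{6} \left(-15\right) \left(-1\right) = - \frac{5 i \sqrt{219}}{2} \left(-1\right) = \frac{5 i \sqrt{219}}{2}$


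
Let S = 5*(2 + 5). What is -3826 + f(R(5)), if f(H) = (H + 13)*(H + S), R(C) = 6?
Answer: -3047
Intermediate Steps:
S = 35 (S = 5*7 = 35)
f(H) = (13 + H)*(35 + H) (f(H) = (H + 13)*(H + 35) = (13 + H)*(35 + H))
-3826 + f(R(5)) = -3826 + (455 + 6² + 48*6) = -3826 + (455 + 36 + 288) = -3826 + 779 = -3047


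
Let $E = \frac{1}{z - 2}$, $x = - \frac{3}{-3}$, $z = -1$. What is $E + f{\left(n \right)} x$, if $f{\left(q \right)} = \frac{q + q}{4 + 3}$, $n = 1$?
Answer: $- \frac{1}{21} \approx -0.047619$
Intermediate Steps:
$x = 1$ ($x = \left(-3\right) \left(- \frac{1}{3}\right) = 1$)
$f{\left(q \right)} = \frac{2 q}{7}$
$E = - \frac{1}{3}$ ($E = \frac{1}{-1 - 2} = \frac{1}{-3} = - \frac{1}{3} \approx -0.33333$)
$E + f{\left(n \right)} x = - \frac{1}{3} + \frac{2}{7} \cdot 1 \cdot 1 = - \frac{1}{3} + \frac{2}{7} \cdot 1 = - \frac{1}{3} + \frac{2}{7} = - \frac{1}{21}$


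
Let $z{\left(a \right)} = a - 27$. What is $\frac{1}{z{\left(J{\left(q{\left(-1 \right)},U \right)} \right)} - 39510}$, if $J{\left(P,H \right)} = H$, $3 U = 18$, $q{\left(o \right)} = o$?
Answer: $- \frac{1}{39531} \approx -2.5297 \cdot 10^{-5}$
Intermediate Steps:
$U = 6$ ($U = \frac{1}{3} \cdot 18 = 6$)
$z{\left(a \right)} = -27 + a$ ($z{\left(a \right)} = a - 27 = -27 + a$)
$\frac{1}{z{\left(J{\left(q{\left(-1 \right)},U \right)} \right)} - 39510} = \frac{1}{\left(-27 + 6\right) - 39510} = \frac{1}{-21 - 39510} = \frac{1}{-39531} = - \frac{1}{39531}$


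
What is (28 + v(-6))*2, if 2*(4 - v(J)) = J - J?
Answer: 64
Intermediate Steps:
v(J) = 4 (v(J) = 4 - (J - J)/2 = 4 - 1/2*0 = 4 + 0 = 4)
(28 + v(-6))*2 = (28 + 4)*2 = 32*2 = 64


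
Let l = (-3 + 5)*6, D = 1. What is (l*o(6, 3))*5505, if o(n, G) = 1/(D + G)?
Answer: 16515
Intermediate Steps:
o(n, G) = 1/(1 + G)
l = 12 (l = 2*6 = 12)
(l*o(6, 3))*5505 = (12/(1 + 3))*5505 = (12/4)*5505 = (12*(¼))*5505 = 3*5505 = 16515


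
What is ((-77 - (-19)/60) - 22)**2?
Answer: 35058241/3600 ≈ 9738.4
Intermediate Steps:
((-77 - (-19)/60) - 22)**2 = ((-77 - 1*(-19/60)) - 22)**2 = ((-77 + 19/60) - 22)**2 = (-4601/60 - 22)**2 = (-5921/60)**2 = 35058241/3600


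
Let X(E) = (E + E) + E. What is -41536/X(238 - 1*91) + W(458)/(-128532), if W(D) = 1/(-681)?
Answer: -403962023119/4288984308 ≈ -94.186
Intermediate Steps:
W(D) = -1/681
X(E) = 3*E (X(E) = 2*E + E = 3*E)
-41536/X(238 - 1*91) + W(458)/(-128532) = -41536*1/(3*(238 - 1*91)) - 1/681/(-128532) = -41536*1/(3*(238 - 91)) - 1/681*(-1/128532) = -41536/(3*147) + 1/87530292 = -41536/441 + 1/87530292 = -403962023119/4288984308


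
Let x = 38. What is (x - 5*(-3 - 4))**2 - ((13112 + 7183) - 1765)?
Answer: -13201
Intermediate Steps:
(x - 5*(-3 - 4))**2 - ((13112 + 7183) - 1765) = (38 - 5*(-3 - 4))**2 - ((13112 + 7183) - 1765) = (38 - 5*(-7))**2 - (20295 - 1765) = (38 + 35)**2 - 1*18530 = 73**2 - 18530 = 5329 - 18530 = -13201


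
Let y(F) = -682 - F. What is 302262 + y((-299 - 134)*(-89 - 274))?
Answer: 144401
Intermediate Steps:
302262 + y((-299 - 134)*(-89 - 274)) = 302262 + (-682 - (-299 - 134)*(-89 - 274)) = 302262 + (-682 - (-433)*(-363)) = 302262 + (-682 - 1*157179) = 302262 + (-682 - 157179) = 302262 - 157861 = 144401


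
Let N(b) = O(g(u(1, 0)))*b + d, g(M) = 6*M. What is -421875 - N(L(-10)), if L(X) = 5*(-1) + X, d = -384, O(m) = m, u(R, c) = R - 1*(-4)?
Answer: -421041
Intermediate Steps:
u(R, c) = 4 + R (u(R, c) = R + 4 = 4 + R)
L(X) = -5 + X
N(b) = -384 + 30*b (N(b) = (6*(4 + 1))*b - 384 = (6*5)*b - 384 = 30*b - 384 = -384 + 30*b)
-421875 - N(L(-10)) = -421875 - (-384 + 30*(-5 - 10)) = -421875 - (-384 + 30*(-15)) = -421875 - (-384 - 450) = -421875 - 1*(-834) = -421875 + 834 = -421041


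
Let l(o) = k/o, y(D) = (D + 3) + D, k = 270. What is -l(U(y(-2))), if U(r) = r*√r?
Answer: -270*I ≈ -270.0*I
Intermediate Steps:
y(D) = 3 + 2*D (y(D) = (3 + D) + D = 3 + 2*D)
U(r) = r^(3/2)
l(o) = 270/o
-l(U(y(-2))) = -270/((3 + 2*(-2))^(3/2)) = -270/((3 - 4)^(3/2)) = -270/((-1)^(3/2)) = -270/((-I)) = -270*I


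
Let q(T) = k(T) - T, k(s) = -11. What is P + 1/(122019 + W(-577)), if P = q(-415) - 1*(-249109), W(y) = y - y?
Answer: 30445326748/122019 ≈ 2.4951e+5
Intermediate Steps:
q(T) = -11 - T
W(y) = 0
P = 249513 (P = (-11 - 1*(-415)) - 1*(-249109) = (-11 + 415) + 249109 = 404 + 249109 = 249513)
P + 1/(122019 + W(-577)) = 249513 + 1/(122019 + 0) = 249513 + 1/122019 = 30445326748/122019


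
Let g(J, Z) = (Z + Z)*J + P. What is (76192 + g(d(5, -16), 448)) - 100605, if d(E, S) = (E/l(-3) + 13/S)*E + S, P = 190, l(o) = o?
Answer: -148997/3 ≈ -49666.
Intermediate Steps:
d(E, S) = S + E*(13/S - E/3) (d(E, S) = (E/(-3) + 13/S)*E + S = (E*(-⅓) + 13/S)*E + S = (-E/3 + 13/S)*E + S = (13/S - E/3)*E + S = E*(13/S - E/3) + S = S + E*(13/S - E/3))
g(J, Z) = 190 + 2*J*Z (g(J, Z) = (Z + Z)*J + 190 = (2*Z)*J + 190 = 2*J*Z + 190 = 190 + 2*J*Z)
(76192 + g(d(5, -16), 448)) - 100605 = (76192 + (190 + 2*(-16 - ⅓*5² + 13*5/(-16))*448)) - 100605 = (76192 + (190 + 2*(-16 - ⅓*25 + 13*5*(-1/16))*448)) - 100605 = (76192 + (190 + 2*(-16 - 25/3 - 65/16)*448)) - 100605 = (76192 + (190 + 2*(-1363/48)*448)) - 100605 = (76192 + (190 - 76328/3)) - 100605 = (76192 - 75758/3) - 100605 = 152818/3 - 100605 = -148997/3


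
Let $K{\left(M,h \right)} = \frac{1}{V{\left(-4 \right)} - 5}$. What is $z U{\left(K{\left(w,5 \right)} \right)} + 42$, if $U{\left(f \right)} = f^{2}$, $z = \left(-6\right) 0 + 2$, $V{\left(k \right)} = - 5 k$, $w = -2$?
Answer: $\frac{9452}{225} \approx 42.009$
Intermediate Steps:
$z = 2$ ($z = 0 + 2 = 2$)
$K{\left(M,h \right)} = \frac{1}{15}$ ($K{\left(M,h \right)} = \frac{1}{\left(-5\right) \left(-4\right) - 5} = \frac{1}{20 - 5} = \frac{1}{15}$)
$z U{\left(K{\left(w,5 \right)} \right)} + 42 = \frac{2}{225} + 42 = \frac{9452}{225}$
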